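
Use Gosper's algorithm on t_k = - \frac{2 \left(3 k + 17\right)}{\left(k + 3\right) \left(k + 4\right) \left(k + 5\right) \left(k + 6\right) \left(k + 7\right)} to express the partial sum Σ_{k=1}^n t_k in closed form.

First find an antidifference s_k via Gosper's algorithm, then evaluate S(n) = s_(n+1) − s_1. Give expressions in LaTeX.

S(n) = \frac{n \left(- n^{2} - 16 n - 83\right)}{70 \left(n^{3} + 16 n^{2} + 83 n + 140\right)}

r(k) = (k + 3)*(3*k + 20)/((k + 8)*(3*k + 17)) after simplifying.
Normal form (A,B,C) = (k + 3, k + 8, k + 17/3).
Solve (k + 3)·f(k+1) − (k + 7)·f(k) = k + 17/3.
deg f ≤ 4 (via 1,1,1).
Coefficient equations give f(k) = k*(k + 5)*(k**2 + 13*k + 54)/216.
Get s_k = R·t_k = k*(-k**2 - 13*k - 54)/(36*(k**3 + 13*k**2 + 54*k + 72)) with R(k) = B(k−1)f(k)/C(k) = k*(k + 5)*(k + 7)*(k**2 + 13*k + 54)/(72*(3*k + 17)).
Check: Δs_k = 2*(-3*k - 17)/(k**5 + 25*k**4 + 245*k**3 + 1175*k**2 + 2754*k + 2520). ✓
s_(n+1) = (-n**3 - 16*n**2 - 83*n - 68)/(36*(n**3 + 16*n**2 + 83*n + 140)) and s_(1) = -17/1260, so S(n) = n*(-n**2 - 16*n - 83)/(70*(n**3 + 16*n**2 + 83*n + 140)).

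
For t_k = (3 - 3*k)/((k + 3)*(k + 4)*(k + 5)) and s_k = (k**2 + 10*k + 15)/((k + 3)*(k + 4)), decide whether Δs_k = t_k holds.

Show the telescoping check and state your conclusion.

s_(k+1) = (10*k + (k + 1)**2 + 25)/((k + 4)*(k + 5))
s_(k+1) − s_k = 3*(1 - k)/(k**3 + 12*k**2 + 47*k + 60)
(s_(k+1) − s_k) − t_k = 0

valid (s_(k+1) − s_k reduces to t_k)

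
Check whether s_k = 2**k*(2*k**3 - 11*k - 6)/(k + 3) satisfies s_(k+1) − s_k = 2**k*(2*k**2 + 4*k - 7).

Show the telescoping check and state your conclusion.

s_(k+1) = 2**(k + 1)*(-11*k + 2*(k + 1)**3 - 17)/(k + 4)
s_(k+1) − s_k = 2**k*(2*k**4 + 16*k**3 + 37*k**2 - 10*k - 66)/(k**2 + 7*k + 12)
(s_(k+1) − s_k) − t_k = 2**k*(-2*k**3 - 8*k**2 - 9*k + 18)/(k**2 + 7*k + 12)

Invalid: residual 2**k*(-2*k**3 - 8*k**2 - 9*k + 18)/(k**2 + 7*k + 12) ≠ 0.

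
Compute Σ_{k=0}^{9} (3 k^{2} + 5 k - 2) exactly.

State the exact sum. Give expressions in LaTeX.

Σ = 1060

The ratio is (3*k**2 + 11*k + 6)/(3*k**2 + 5*k - 2).
So A=1 and B=1, with C=k**2 + 5*k/3 - 2/3.
Solve (1)·f(k+1) − (1)·f(k) = k**2 + 5*k/3 - 2/3.
From deg A=0, deg B=0, deg C=2: d=3.
A polynomial solution: f(k) = k*(k**2 + k - 4)/3.
So s_k = (B(k−1)f/C)·t_k = (k*(k**2 + k - 4)/((k + 2)*(3*k - 1)))·t_k = k*(k**2 + k - 4).
s_(k+1) − s_k = 3*k**2 + 5*k - 2 = t_k.
Σ_(k=0)^(9) t_k = s_(10) − s_(0) = 1060 − (0) = 1060.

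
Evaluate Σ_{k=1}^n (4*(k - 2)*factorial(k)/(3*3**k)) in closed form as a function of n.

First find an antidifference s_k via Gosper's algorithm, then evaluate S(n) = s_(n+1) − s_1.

S(n) = 4*3**(-n - 1)*(-3**n + n*factorial(n) + factorial(n))

t_(k+1)/t_k = (k**2 - 1)/(3*(k - 2)).
A = k/3 + 1/3, B = 1, C = k - 2.
f must satisfy (k/3 + 1/3)·f(k+1) − (1)·f(k) = k - 2.
deg f ≤ 0 (via 1,0,1).
Solving with deg f ≤ 0: f(k) = 3.
Get s_k = R·t_k = 4*factorial(k)/3**k with R(k) = B(k−1)f(k)/C(k) = 3/(k - 2).
s_(k+1) − s_k = 4*(k - 2)*factorial(k)/(3*3**k) = t_k.
Telescope: S(n) = s_(n+1) − s_(1) = 4*3**(-n - 1)*factorial(n + 1) − (4/3) = 4*3**(-n - 1)*(-3**n + n*factorial(n) + factorial(n)).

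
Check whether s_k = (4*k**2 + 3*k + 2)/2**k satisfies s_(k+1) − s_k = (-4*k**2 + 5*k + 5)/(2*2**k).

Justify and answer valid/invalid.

valid (s_(k+1) − s_k reduces to t_k)

s_(k+1) = (4*k**2 + 11*k + 9)/(2*2**k)
s_(k+1) − s_k = (-4*k**2 + 5*k + 5)/(2*2**k)
(s_(k+1) − s_k) − t_k = 0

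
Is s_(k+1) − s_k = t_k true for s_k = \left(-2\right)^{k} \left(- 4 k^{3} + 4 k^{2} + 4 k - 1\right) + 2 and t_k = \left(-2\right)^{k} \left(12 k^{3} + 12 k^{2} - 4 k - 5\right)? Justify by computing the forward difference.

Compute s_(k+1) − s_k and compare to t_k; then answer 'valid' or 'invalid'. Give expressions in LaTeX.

valid (s_(k+1) − s_k reduces to t_k)

s_(k+1) = -2*(-2)**k*(4*k - 4*(k + 1)**3 + 4*(k + 1)**2 + 3) + 2
s_(k+1) − s_k = (-2)**k*(12*k**3 + 12*k**2 - 4*k - 5)
(s_(k+1) − s_k) − t_k = 0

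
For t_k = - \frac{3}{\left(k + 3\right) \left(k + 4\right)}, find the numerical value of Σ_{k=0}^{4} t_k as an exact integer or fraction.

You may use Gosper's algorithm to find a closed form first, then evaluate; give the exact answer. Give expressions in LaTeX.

Σ = -5/8

r(k) = (k + 3)/(k + 5) after simplifying.
Take A(k)=k + 3, B(k)=k + 5, C(k)=1.
Set up (k + 3)·f(k+1) − (k + 4)·f(k) − (1) = 0.
From deg A=1, deg B=1, deg C=0: d=1.
Solving with deg f ≤ 1: f(k) = k/3.
Then R = B(k−1)f/C = k*(k + 4)/3, so s_k = R(k)·t_k = -k/(k + 3).
Δs = -3/(k**2 + 7*k + 12), as required.
Evaluate s at k=5 and k=0: -5/8 and 0; difference -5/8.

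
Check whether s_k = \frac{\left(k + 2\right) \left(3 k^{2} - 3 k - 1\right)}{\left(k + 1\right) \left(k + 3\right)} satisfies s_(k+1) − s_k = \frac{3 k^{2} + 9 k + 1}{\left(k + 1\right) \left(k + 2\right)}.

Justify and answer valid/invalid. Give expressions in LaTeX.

Invalid: residual \frac{5 \left(- 3 k^{2} - 7 k - 1\right)}{k^{4} + 10 k^{3} + 35 k^{2} + 50 k + 24} ≠ 0.

s_(k+1) = -(k + 3)*(3*k - 3*(k + 1)**2 + 4)/((k + 2)*(k + 4))
s_(k+1) − s_k = (3*k**4 + 30*k**3 + 85*k**2 + 80*k + 7)/(k**4 + 10*k**3 + 35*k**2 + 50*k + 24)
(s_(k+1) − s_k) − t_k = 5*(-3*k**2 - 7*k - 1)/(k**4 + 10*k**3 + 35*k**2 + 50*k + 24)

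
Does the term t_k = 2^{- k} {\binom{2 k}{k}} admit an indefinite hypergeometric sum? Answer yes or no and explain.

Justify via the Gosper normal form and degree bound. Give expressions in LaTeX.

Compute t_(k+1)/t_k: get (2*k + 1)/(k + 1).
A = 2*k + 1, B = k + 1, C = 1.
Need (2*k + 1)·f(k+1) − (k)·f(k) = 1.
deg f ≤ -1 (via 1,1,0).
Negative degree bound (-1): no f exists, t_k not Gosper-summable.

No. Not Gosper-summable.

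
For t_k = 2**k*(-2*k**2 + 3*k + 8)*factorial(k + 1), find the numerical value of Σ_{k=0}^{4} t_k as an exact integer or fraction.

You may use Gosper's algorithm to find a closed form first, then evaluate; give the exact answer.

Σ = -23044

The ratio is 2*(2*k**3 + 5*k**2 - 7*k - 18)/(2*k**2 - 3*k - 8).
So A=2*k + 4 and B=1, with C=k**2 - 3*k/2 - 4.
f must satisfy (2*k + 4)·f(k+1) − (1)·f(k) = k**2 - 3*k/2 - 4.
Degrees (1,0,2) ⇒ d ≤ 1.
Coefficient equations give f(k) = (k - 4)/2.
Get s_k = R·t_k = -2**k*(k - 4)*factorial(k + 1) with R(k) = B(k−1)f(k)/C(k) = (k - 4)/(2*k**2 - 3*k - 8).
Check: Δs_k = 2**k*(-2*k**2 + 3*k + 8)*factorial(k + 1). ✓
Σ_(k=0)^(4) t_k = s_(5) − s_(0) = -23040 − (4) = -23044.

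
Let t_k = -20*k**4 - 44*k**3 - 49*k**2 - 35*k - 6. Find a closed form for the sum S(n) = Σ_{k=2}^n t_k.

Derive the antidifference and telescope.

The ratio is (20*k**4 + 124*k**3 + 301*k**2 + 345*k + 154)/(20*k**4 + 44*k**3 + 49*k**2 + 35*k + 6).
A = 1, B = 1, C = k**4 + 11*k**3/5 + 49*k**2/20 + 7*k/4 + 3/10.
f must satisfy (1)·f(k+1) − (1)·f(k) = k**4 + 11*k**3/5 + 49*k**2/20 + 7*k/4 + 3/10.
deg f ≤ 5 (via 0,0,4).
Solving with deg f ≤ 5: f(k) = k*(4*k**4 + k**3 + k**2 + 4*k - 4)/20.
So s_k = (B(k−1)f/C)·t_k = (k*(4*k**4 + k**3 + k**2 + 4*k - 4)/((5*k + 6)*(4*k**3 + 4*k**2 + 5*k + 1)))·t_k = k*(-4*k**4 - k**3 - k**2 - 4*k + 4).
s_(k+1) − s_k = -20*k**4 - 44*k**3 - 49*k**2 - 35*k - 6 = t_k.
s_(n+1) = -4*n**5 - 21*n**4 - 45*n**3 - 53*n**2 - 31*n - 6 and s_(2) = -160, so S(n) = -4*n**5 - 21*n**4 - 45*n**3 - 53*n**2 - 31*n + 154.

S(n) = -4*n**5 - 21*n**4 - 45*n**3 - 53*n**2 - 31*n + 154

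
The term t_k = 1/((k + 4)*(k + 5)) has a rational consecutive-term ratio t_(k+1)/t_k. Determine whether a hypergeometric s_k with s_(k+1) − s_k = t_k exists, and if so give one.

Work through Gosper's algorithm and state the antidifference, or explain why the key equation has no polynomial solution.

s_k = k/(4*(k + 4))

Compute t_(k+1)/t_k: get (k + 4)/(k + 6).
A = k + 4, B = k + 6, C = 1.
Solve (k + 4)·f(k+1) − (k + 5)·f(k) = 1.
Bound: deg f ≤ 1.
Solving with deg f ≤ 1: f(k) = k/4.
So s_k = (B(k−1)f/C)·t_k = (k*(k + 5)/4)·t_k = k/(4*(k + 4)).
Δs = 1/(k**2 + 9*k + 20), as required.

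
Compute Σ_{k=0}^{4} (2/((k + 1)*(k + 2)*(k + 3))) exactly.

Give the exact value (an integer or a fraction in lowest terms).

t_(k+1)/t_k = (k + 1)/(k + 4).
So A=k + 1 and B=k + 4, with C=1.
Solve (k + 1)·f(k+1) − (k + 3)·f(k) = 1.
Degrees (1,1,0) ⇒ d ≤ 2.
Coefficient equations give f(k) = k*(k + 3)/4.
Get s_k = R·t_k = k*(k + 3)/(2*(k + 1)*(k + 2)) with R(k) = B(k−1)f(k)/C(k) = k*(k + 3)**2/4.
Verify: 2/(k**3 + 6*k**2 + 11*k + 6) matches t_k.
Σ_(k=0)^(4) t_k = s_(5) − s_(0) = 10/21 − (0) = 10/21.

Σ = 10/21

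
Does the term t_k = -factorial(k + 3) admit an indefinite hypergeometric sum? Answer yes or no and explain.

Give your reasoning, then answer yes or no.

No; the degree bound rules out any f.

Step 1: r(k) = k + 4.
Take A(k)=k + 4, B(k)=1, C(k)=1.
Set up (k + 4)·f(k+1) − (1)·f(k) − (1) = 0.
Bound: deg f ≤ -1.
Negative degree bound (-1): no f exists, t_k not Gosper-summable.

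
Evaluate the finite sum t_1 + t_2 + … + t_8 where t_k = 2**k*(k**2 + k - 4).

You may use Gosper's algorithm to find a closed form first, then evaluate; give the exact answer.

Σ = 27652

t_(k+1)/t_k = 2*(k**2 + 3*k - 2)/(k**2 + k - 4).
So A=2 and B=1, with C=k**2 + k - 4.
Need (2)·f(k+1) − (1)·f(k) = k**2 + k - 4.
Bound: deg f ≤ 2.
Solving with deg f ≤ 2: f(k) = k*(k - 3).
Get s_k = R·t_k = 2**k*k*(k - 3) with R(k) = B(k−1)f(k)/C(k) = k*(k - 3)/(k**2 + k - 4).
s_(k+1) − s_k = 2**k*(k**2 + k - 4) = t_k.
Σ_(k=1)^(8) t_k = s_(9) − s_(1) = 27648 − (-4) = 27652.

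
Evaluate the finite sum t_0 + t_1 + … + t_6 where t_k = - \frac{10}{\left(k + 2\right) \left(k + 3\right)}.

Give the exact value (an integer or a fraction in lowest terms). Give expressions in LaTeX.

r(k) = (k + 2)/(k + 4) after simplifying.
So A=k + 2 and B=k + 4, with C=1.
Set up (k + 2)·f(k+1) − (k + 3)·f(k) − (1) = 0.
From deg A=1, deg B=1, deg C=0: d=1.
Solving with deg f ≤ 1: f(k) = k/2.
Certificate R = B(k−1)f/C = k*(k + 3)/2 gives s_k = -5*k/(k + 2).
s_(k+1) − s_k = -10/(k**2 + 5*k + 6) = t_k.
Sum = s_(7) − s_(0); s_(7) = -35/9, s_(0) = 0 ⇒ -35/9.

Σ = -35/9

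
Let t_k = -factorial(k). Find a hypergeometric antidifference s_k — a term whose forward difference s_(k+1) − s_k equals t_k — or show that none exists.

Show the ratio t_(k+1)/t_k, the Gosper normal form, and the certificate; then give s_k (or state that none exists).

Compute t_(k+1)/t_k: get k + 1.
Normal form (A,B,C) = (k + 1, 1, 1).
f must satisfy (k + 1)·f(k+1) − (1)·f(k) = 1.
Bound: deg f ≤ -1.
d = -1 < 0 ⇒ no nonzero polynomial f; not summable.

none (Gosper's algorithm certifies no s_k)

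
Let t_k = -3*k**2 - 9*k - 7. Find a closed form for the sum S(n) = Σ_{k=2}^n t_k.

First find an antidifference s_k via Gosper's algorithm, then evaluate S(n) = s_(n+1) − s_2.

S(n) = -n**3 - 6*n**2 - 12*n + 19

t_(k+1)/t_k = (3*k**2 + 15*k + 19)/(3*k**2 + 9*k + 7).
Factor: A=1; B=1; C=k**2 + 3*k + 7/3.
Key eq: (1)·f(k+1) = (1)·f(k) + (k**2 + 3*k + 7/3).
deg f ≤ 3 (via 0,0,2).
Coefficient equations give f(k) = k*(k**2 + 3*k + 3)/3.
R(k) = B(k−1)·f(k)/C(k) = k*(k**2 + 3*k + 3)/(3*k**2 + 9*k + 7); s_k = R·t_k = k*(-k**2 - 3*k - 3).
Check: Δs_k = -3*k**2 - 9*k - 7. ✓
Σ_(k=2)^n t_k = s_(n+1) − s_(2) = (-n**3 - 6*n**2 - 12*n - 7) − (-26), i.e. -n**3 - 6*n**2 - 12*n + 19.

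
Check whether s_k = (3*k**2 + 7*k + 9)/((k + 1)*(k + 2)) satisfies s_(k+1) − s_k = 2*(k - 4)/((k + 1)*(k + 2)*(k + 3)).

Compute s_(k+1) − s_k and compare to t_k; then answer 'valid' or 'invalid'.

valid (s_(k+1) − s_k reduces to t_k)

s_(k+1) = (7*k + 3*(k + 1)**2 + 16)/((k + 2)*(k + 3))
s_(k+1) − s_k = 2*(k - 4)/(k**3 + 6*k**2 + 11*k + 6)
(s_(k+1) − s_k) − t_k = 0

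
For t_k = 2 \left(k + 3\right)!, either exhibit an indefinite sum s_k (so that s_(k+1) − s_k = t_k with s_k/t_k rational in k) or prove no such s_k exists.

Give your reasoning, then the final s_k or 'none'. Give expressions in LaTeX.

Ratio r(k) = k + 4.
Take A(k)=k + 4, B(k)=1, C(k)=1.
Need (k + 4)·f(k+1) − (1)·f(k) = 1.
d = -1 from the (1,0,0) case.
d = -1 < 0 ⇒ no nonzero polynomial f; not summable.

no hypergeometric antidifference exists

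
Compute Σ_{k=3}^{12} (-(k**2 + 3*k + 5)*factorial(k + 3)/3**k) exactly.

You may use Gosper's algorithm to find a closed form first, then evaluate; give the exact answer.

Step 1: r(k) = (k + 4)*(3*k + (k + 1)**2 + 8)/(3*(k**2 + 3*k + 5)).
Factor: A=k/3 + 4/3; B=1; C=k**2 + 3*k + 5.
Key eq: (k/3 + 4/3)·f(k+1) = (1)·f(k) + (k**2 + 3*k + 5).
Degrees (1,0,2) ⇒ d ≤ 1.
Solving with deg f ≤ 1: f(k) = 3*(k + 1).
Certificate R = B(k−1)f/C = 3*(k + 1)/(k**2 + 3*k + 5) gives s_k = -3**(1 - k)*(k + 1)*factorial(k + 3).
Check: Δs_k = -(k**2 + 3*k + 5)*factorial(k + 3)/3**k. ✓
Sum = s_(13) − s_(3); s_(13) = -401809408000/729, s_(3) = -320 ⇒ -401809174720/729.

Σ = -401809174720/729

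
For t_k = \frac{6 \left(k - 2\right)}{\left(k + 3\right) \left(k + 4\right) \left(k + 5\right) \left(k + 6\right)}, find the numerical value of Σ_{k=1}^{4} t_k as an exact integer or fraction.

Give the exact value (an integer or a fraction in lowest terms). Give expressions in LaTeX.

The ratio is (k - 1)*(k + 3)/((k - 2)*(k + 7)).
Take A(k)=k + 3, B(k)=k + 7, C(k)=k - 2.
f must satisfy (k + 3)·f(k+1) − (k + 6)·f(k) = k - 2.
Degrees (1,1,1) ⇒ d ≤ 3.
Solve for f: f(k) = -k*(k**2 + 12*k + 227)/360 (degree 3 ≤ 3).
So s_k = (B(k−1)f/C)·t_k = (-k*(k + 6)*(k**2 + 12*k + 227)/(360*(k - 2)))·t_k = k*(-k**2 - 12*k - 227)/(60*(k + 3)*(k + 4)*(k + 5)).
s_(k+1) − s_k = 6*(k - 2)/(k**4 + 18*k**3 + 119*k**2 + 342*k + 360) = t_k.
Sum = s_(5) − s_(1); s_(5) = -13/360, s_(1) = -1/30 ⇒ -1/360.

Σ = -1/360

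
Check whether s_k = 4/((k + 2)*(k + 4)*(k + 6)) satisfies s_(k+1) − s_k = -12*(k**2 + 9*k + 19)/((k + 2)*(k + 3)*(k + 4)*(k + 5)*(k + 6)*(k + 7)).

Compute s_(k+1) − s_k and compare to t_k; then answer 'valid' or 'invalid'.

s_(k+1) = 4/((k + 3)*(k + 5)*(k + 7))
s_(k+1) − s_k = 4/((k + 3)*(k + 5)*(k + 7)) - 4/((k + 2)*(k + 4)*(k + 6))
(s_(k+1) − s_k) − t_k = 0

valid; difference matches t_k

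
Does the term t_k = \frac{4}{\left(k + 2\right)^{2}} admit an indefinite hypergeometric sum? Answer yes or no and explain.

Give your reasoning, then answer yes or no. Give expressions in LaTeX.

r(k) = (k + 2)**2/(k + 3)**2 after simplifying.
A = k**2 + 4*k + 4, B = k**2 + 6*k + 9, C = 1.
Key eq: (k**2 + 4*k + 4)·f(k+1) = (k**2 + 4*k + 4)·f(k) + (1).
From deg A=2, deg B=2, deg C=0: d=0.
Generic f = c0 gives residual -1; -1 = 0 cannot hold, so t_k is not Gosper-summable.

No. Not Gosper-summable.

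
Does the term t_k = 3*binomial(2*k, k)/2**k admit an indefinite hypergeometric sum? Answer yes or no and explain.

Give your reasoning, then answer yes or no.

No — negative degree bound, so no certificate f.

r(k) = (2*k + 1)/(k + 1) after simplifying.
A = 2*k + 1, B = k + 1, C = 1.
Set up (2*k + 1)·f(k+1) − (k)·f(k) − (1) = 0.
Degrees (1,1,0) ⇒ d ≤ -1.
d = -1 < 0 ⇒ no nonzero polynomial f; not summable.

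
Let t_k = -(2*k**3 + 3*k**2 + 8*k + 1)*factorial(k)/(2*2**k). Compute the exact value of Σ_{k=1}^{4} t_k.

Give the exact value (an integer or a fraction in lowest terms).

Σ = -845/4

t_(k+1)/t_k = (2*k**4 + 11*k**3 + 29*k**2 + 34*k + 14)/(2*(2*k**3 + 3*k**2 + 8*k + 1)).
Gosper form: A/B · C(k+1)/C(k) with A=k/2 + 1/2, B=1, C=k**3 + 3*k**2/2 + 4*k + 1/2.
Need (k/2 + 1/2)·f(k+1) − (1)·f(k) = k**3 + 3*k**2/2 + 4*k + 1/2.
deg f ≤ 2 (via 1,0,3).
Solving with deg f ≤ 2: f(k) = 2*k**2 + k + 2.
So s_k = (B(k−1)f/C)·t_k = (2*(2*k**2 + k + 2)/(2*k**3 + 3*k**2 + 8*k + 1))·t_k = -(2*k**2 + k + 2)*factorial(k)/2**k.
Δs = -(2*k**3 + 3*k**2 + 8*k + 1)*factorial(k)/(2*2**k), as required.
Evaluate s at k=5 and k=1: -855/4 and -5/2; difference -845/4.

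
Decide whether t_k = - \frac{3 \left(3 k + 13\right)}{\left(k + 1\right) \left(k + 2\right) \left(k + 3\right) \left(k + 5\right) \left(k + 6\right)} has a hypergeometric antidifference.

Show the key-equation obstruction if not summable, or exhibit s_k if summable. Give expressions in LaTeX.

Yes. s_k = \frac{3 k \left(- k^{2} - 8 k - 17\right)}{10 \left(k^{3} + 8 k^{2} + 17 k + 10\right)}.

r(k) = (k + 1)*(k + 5)*(3*k + 16)/((k + 4)*(k + 7)*(3*k + 13)) after simplifying.
Gosper form: A/B · C(k+1)/C(k) with A=k + 1, B=k + 7, C=k**2 + 25*k/3 + 52/3.
Key eq: (k + 1)·f(k+1) = (k + 6)·f(k) + (k**2 + 25*k/3 + 52/3).
deg f ≤ 5 (via 1,1,2).
Match coefficients ⇒ f(k) = k*(k + 3)*(k + 4)*(k**2 + 8*k + 17)/30.
Certificate R = B(k−1)f/C = k*(k + 3)*(k + 6)*(k**2 + 8*k + 17)/(10*(3*k + 13)) gives s_k = 3*k*(-k**2 - 8*k - 17)/(10*(k**3 + 8*k**2 + 17*k + 10)).
Verify: 3*(-3*k - 13)/(k**5 + 17*k**4 + 107*k**3 + 307*k**2 + 396*k + 180) matches t_k.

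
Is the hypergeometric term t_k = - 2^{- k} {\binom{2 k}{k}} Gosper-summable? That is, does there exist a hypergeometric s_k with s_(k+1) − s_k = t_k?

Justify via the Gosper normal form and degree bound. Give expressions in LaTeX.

No — key equation has no polynomial f.

r(k) = (2*k + 1)/(k + 1) after simplifying.
Normal form (A,B,C) = (2*k + 1, k + 1, 1).
f must satisfy (2*k + 1)·f(k+1) − (k)·f(k) = 1.
Degrees (1,1,0) ⇒ d ≤ -1.
d = -1 < 0 ⇒ no nonzero polynomial f; not summable.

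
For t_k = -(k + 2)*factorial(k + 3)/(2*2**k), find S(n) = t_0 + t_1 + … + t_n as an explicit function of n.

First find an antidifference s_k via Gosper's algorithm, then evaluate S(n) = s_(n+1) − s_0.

Compute t_(k+1)/t_k: get (k + 3)*(k + 4)/(2*(k + 2)).
Normal form (A,B,C) = (k/2 + 2, 1, k + 2).
Need (k/2 + 2)·f(k+1) − (1)·f(k) = k + 2.
From deg A=1, deg B=0, deg C=1: d=0.
Solving with deg f ≤ 0: f(k) = 2.
R(k) = B(k−1)·f(k)/C(k) = 2/(k + 2); s_k = R·t_k = -factorial(k + 3)/2**k.
s_(k+1) − s_k = -(k + 2)*factorial(k + 3)/(2*2**k) = t_k.
Telescope: S(n) = s_(n+1) − s_(0) = -2**(-n - 1)*factorial(n + 4) − (-6) = 6 - factorial(n + 4)/(2*2**n).

S(n) = 6 - factorial(n + 4)/(2*2**n)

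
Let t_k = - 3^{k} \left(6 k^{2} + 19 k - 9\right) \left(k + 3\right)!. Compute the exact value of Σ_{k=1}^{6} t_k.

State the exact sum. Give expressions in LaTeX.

Σ = -87298041672

Ratio r(k) = 3*(6*k**3 + 55*k**2 + 140*k + 64)/(6*k**2 + 19*k - 9).
A = 3*k + 12, B = 1, C = k**2 + 19*k/6 - 3/2.
Solve (3*k + 12)·f(k+1) − (1)·f(k) = k**2 + 19*k/6 - 3/2.
deg f ≤ 1 (via 1,0,2).
Solve for f: f(k) = (2*k - 3)/6 (degree 1 ≤ 1).
R(k) = B(k−1)·f(k)/C(k) = (2*k - 3)/(6*k**2 + 19*k - 9); s_k = R·t_k = -3**k*(2*k - 3)*factorial(k + 3).
Check: Δs_k = -3**k*(6*k**2 + 19*k - 9)*factorial(k + 3). ✓
Telescoping: Σ = s_(7) − s_(1) = -87298041600 − (72) = -87298041672.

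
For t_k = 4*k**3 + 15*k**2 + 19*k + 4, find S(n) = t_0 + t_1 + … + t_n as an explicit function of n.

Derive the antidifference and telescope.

S(n) = n**4 + 7*n**3 + 18*n**2 + 16*n + 4

t_(k+1)/t_k = (4*k**3 + 27*k**2 + 61*k + 42)/(4*k**3 + 15*k**2 + 19*k + 4).
A = 1, B = 1, C = k**3 + 15*k**2/4 + 19*k/4 + 1.
Set up (1)·f(k+1) − (1)·f(k) − (k**3 + 15*k**2/4 + 19*k/4 + 1) = 0.
Bound: deg f ≤ 4.
Match coefficients ⇒ f(k) = k*(k**3 + 3*k**2 + 3*k - 3)/4.
Then R = B(k−1)f/C = k*(k**3 + 3*k**2 + 3*k - 3)/(4*k**3 + 15*k**2 + 19*k + 4), so s_k = R(k)·t_k = k*(k**3 + 3*k**2 + 3*k - 3).
Verify: 4*k**3 + 15*k**2 + 19*k + 4 matches t_k.
Evaluate: s_(n+1) = n**4 + 7*n**3 + 18*n**2 + 16*n + 4; subtract s_(0) = 0 ⇒ S(n) = n**4 + 7*n**3 + 18*n**2 + 16*n + 4.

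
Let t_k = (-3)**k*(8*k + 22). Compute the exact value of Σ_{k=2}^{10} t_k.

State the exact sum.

Σ = 4605894

Compute t_(k+1)/t_k: get 3*(-4*k - 15)/(4*k + 11).
Gosper form: A/B · C(k+1)/C(k) with A=-3, B=1, C=k + 11/4.
f must satisfy (-3)·f(k+1) − (1)·f(k) = k + 11/4.
From deg A=0, deg B=0, deg C=1: d=1.
Solve for f: f(k) = -(k + 2)/4 (degree 1 ≤ 1).
R(k) = B(k−1)·f(k)/C(k) = -(k + 2)/(4*k + 11); s_k = R·t_k = -2*(-3)**k*(k + 2).
s_(k+1) − s_k = (-3)**k*(8*k + 22) = t_k.
Telescoping: Σ = s_(11) − s_(2) = 4605822 − (-72) = 4605894.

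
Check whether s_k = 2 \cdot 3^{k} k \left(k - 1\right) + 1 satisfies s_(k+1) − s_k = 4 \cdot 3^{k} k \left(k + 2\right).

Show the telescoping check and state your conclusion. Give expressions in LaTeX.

valid (s_(k+1) − s_k reduces to t_k)

s_(k+1) = 6*3**k*k*(k + 1) + 1
s_(k+1) − s_k = 4*3**k*k*(k + 2)
(s_(k+1) − s_k) − t_k = 0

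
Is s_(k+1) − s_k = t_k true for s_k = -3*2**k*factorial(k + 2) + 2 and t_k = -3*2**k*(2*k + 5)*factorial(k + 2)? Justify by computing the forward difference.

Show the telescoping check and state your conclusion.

s_(k+1) = -3*2**(k + 1)*factorial(k + 3) + 2
s_(k+1) − s_k = -3*2**k*(2*k + 5)*factorial(k + 2)
(s_(k+1) − s_k) − t_k = 0

valid (s_(k+1) − s_k reduces to t_k)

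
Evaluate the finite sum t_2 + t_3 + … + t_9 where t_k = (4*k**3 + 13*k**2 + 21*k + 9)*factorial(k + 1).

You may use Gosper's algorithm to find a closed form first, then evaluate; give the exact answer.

Σ = 16325971098

r(k) = (4*k**4 + 33*k**3 + 109*k**2 + 165*k + 94)/(4*k**3 + 13*k**2 + 21*k + 9) after simplifying.
A = k + 2, B = 1, C = k**3 + 13*k**2/4 + 21*k/4 + 9/4.
Solve (k + 2)·f(k+1) − (1)·f(k) = k**3 + 13*k**2/4 + 21*k/4 + 9/4.
d = 2 from the (1,0,3) case.
Match coefficients ⇒ f(k) = (4*k**2 + k - 1)/4.
So s_k = (B(k−1)f/C)·t_k = ((4*k**2 + k - 1)/(4*k**3 + 13*k**2 + 21*k + 9))·t_k = (4*k**2 + k - 1)*factorial(k + 1).
Check: Δs_k = (4*k**3 + 13*k**2 + 21*k + 9)*factorial(k + 1). ✓
Σ_(k=2)^(9) t_k = s_(10) − s_(2) = 16325971200 − (102) = 16325971098.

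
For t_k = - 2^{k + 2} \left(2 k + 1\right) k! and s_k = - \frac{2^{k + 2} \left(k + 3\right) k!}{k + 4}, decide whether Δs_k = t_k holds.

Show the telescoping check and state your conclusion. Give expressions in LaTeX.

Invalid: residual \frac{2^{k + 2} \left(2 k^{2} + 9 k + 3\right) k!}{\left(k + 4\right) \left(k + 5\right)} ≠ 0.

s_(k+1) = -2**(k + 3)*(k + 4)*factorial(k + 1)/(k + 5)
s_(k+1) − s_k = -2**(k + 2)*(2*k**3 + 17*k**2 + 40*k + 17)*factorial(k)/((k + 4)*(k + 5))
(s_(k+1) − s_k) − t_k = 2**(k + 2)*(2*k**2 + 9*k + 3)*factorial(k)/((k + 4)*(k + 5))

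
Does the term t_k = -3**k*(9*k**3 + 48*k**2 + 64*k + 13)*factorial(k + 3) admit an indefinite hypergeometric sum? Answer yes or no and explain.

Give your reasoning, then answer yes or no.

Compute t_(k+1)/t_k: get 3*(9*k**4 + 111*k**3 + 487*k**2 + 882*k + 536)/(9*k**3 + 48*k**2 + 64*k + 13).
Factor: A=3*k + 12; B=1; C=k**3 + 16*k**2/3 + 64*k/9 + 13/9.
Solve (3*k + 12)·f(k+1) − (1)·f(k) = k**3 + 16*k**2/3 + 64*k/9 + 13/9.
Degrees (1,0,3) ⇒ d ≤ 2.
A polynomial solution: f(k) = (3*k**2 - k - 1)/9.
So s_k = (B(k−1)f/C)·t_k = ((3*k**2 - k - 1)/(9*k**3 + 48*k**2 + 64*k + 13))·t_k = 3**k*(-3*k**2 + k + 1)*factorial(k + 3).
Verify: -3**k*(9*k**3 + 48*k**2 + 64*k + 13)*factorial(k + 3) matches t_k.

Yes. s_k = 3**k*(-3*k**2 + k + 1)*factorial(k + 3).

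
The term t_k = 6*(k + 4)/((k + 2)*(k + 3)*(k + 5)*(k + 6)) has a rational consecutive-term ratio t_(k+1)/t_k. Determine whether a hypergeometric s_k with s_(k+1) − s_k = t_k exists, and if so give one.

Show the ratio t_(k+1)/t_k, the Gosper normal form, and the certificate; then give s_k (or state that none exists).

Ratio r(k) = (k + 2)*(k + 5)**2/((k + 4)**2*(k + 7)).
Factor: A=k + 2; B=k + 7; C=k**2 + 8*k + 16.
Need (k + 2)·f(k+1) − (k + 6)·f(k) = k**2 + 8*k + 16.
From deg A=1, deg B=1, deg C=2: d=4.
Match coefficients ⇒ f(k) = k*(k + 3)*(k + 4)*(k + 7)/20.
Then R = B(k−1)f/C = k*(k + 3)*(k + 6)*(k + 7)/(20*(k + 4)), so s_k = R(k)·t_k = 3*k*(k + 7)/(10*(k**2 + 7*k + 10)).
Verify: 6*(k + 4)/(k**4 + 16*k**3 + 91*k**2 + 216*k + 180) matches t_k.

s_k = 3*k*(k + 7)/(10*(k**2 + 7*k + 10))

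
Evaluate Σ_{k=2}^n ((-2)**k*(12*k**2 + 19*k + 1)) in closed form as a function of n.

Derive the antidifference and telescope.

S(n) = 8*(-2)**n*n**2 + 18*(-2)**n*n + 4*(-2)**n + 60

r(k) = 2*(-12*k**2 - 43*k - 32)/(12*k**2 + 19*k + 1) after simplifying.
So A=-2 and B=1, with C=k**2 + 19*k/12 + 1/12.
Set up (-2)·f(k+1) − (1)·f(k) − (k**2 + 19*k/12 + 1/12) = 0.
Degrees (0,0,2) ⇒ d ≤ 2.
Match coefficients ⇒ f(k) = -(k + 1)*(4*k - 3)/12.
Get s_k = R·t_k = (-2)**k*(-4*k**2 - k + 3) with R(k) = B(k−1)f(k)/C(k) = -(k + 1)*(4*k - 3)/(12*k**2 + 19*k + 1).
Verify: (-2)**k*(12*k**2 + 19*k + 1) matches t_k.
Σ_(k=2)^n t_k = s_(n+1) − s_(2) = (2*(-2)**n*(4*n**2 + 9*n + 2)) − (-60), i.e. 8*(-2)**n*n**2 + 18*(-2)**n*n + 4*(-2)**n + 60.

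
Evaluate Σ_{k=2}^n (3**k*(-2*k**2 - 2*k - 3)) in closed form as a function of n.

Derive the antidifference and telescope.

Compute t_(k+1)/t_k: get 3*(2*k**2 + 6*k + 7)/(2*k**2 + 2*k + 3).
So A=3 and B=1, with C=k**2 + k + 3/2.
Set up (3)·f(k+1) − (1)·f(k) − (k**2 + k + 3/2) = 0.
deg f ≤ 2 (via 0,0,2).
A polynomial solution: f(k) = (k**2 - 2*k + 3)/2.
Get s_k = R·t_k = 3**k*(-k**2 + 2*k - 3) with R(k) = B(k−1)f(k)/C(k) = (k**2 - 2*k + 3)/(2*k**2 + 2*k + 3).
s_(k+1) − s_k = 3**k*(-2*k**2 - 2*k - 3) = t_k.
Telescope: S(n) = s_(n+1) − s_(2) = 3**(n + 1)*(-n**2 - 2) − (-27) = -3*3**n*n**2 - 6*3**n + 27.

S(n) = -3*3**n*n**2 - 6*3**n + 27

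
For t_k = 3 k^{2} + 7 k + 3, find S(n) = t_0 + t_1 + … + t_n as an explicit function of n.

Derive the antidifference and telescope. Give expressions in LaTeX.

S(n) = n^{3} + 5 n^{2} + 7 n + 3

t_(k+1)/t_k = (3*k**2 + 13*k + 13)/(3*k**2 + 7*k + 3).
Normal form (A,B,C) = (1, 1, k**2 + 7*k/3 + 1).
Set up (1)·f(k+1) − (1)·f(k) − (k**2 + 7*k/3 + 1) = 0.
Bound: deg f ≤ 3.
Match coefficients ⇒ f(k) = k**2*(k + 2)/3.
Certificate R = B(k−1)f/C = k**2*(k + 2)/(3*k**2 + 7*k + 3) gives s_k = k**2*(k + 2).
Verify: 3*k**2 + 7*k + 3 matches t_k.
Evaluate: s_(n+1) = n**3 + 5*n**2 + 7*n + 3; subtract s_(0) = 0 ⇒ S(n) = n**3 + 5*n**2 + 7*n + 3.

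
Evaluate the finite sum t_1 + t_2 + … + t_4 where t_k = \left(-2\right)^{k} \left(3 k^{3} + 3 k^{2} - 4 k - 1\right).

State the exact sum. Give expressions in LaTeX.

Σ = 2914

The ratio is 2*(-3*k**3 - 12*k**2 - 11*k - 1)/(3*k**3 + 3*k**2 - 4*k - 1).
A = -2, B = 1, C = k**3 + k**2 - 4*k/3 - 1/3.
Set up (-2)·f(k+1) − (1)·f(k) − (k**3 + k**2 - 4*k/3 - 1/3) = 0.
Degrees (0,0,3) ⇒ d ≤ 3.
Match coefficients ⇒ f(k) = -(k**3 - k**2 - 2*k + 1)/3.
Certificate R = B(k−1)f/C = -(k**3 - k**2 - 2*k + 1)/(3*k**3 + 3*k**2 - 4*k - 1) gives s_k = (-2)**k*(-k**3 + k**2 + 2*k - 1).
Δs = (-2)**k*(3*k**3 + 3*k**2 - 4*k - 1), as required.
Sum = s_(5) − s_(1); s_(5) = 2912, s_(1) = -2 ⇒ 2914.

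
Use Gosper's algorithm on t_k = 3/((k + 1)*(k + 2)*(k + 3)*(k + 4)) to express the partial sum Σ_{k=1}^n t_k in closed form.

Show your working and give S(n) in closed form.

t_(k+1)/t_k = (k + 1)/(k + 5).
Take A(k)=k + 1, B(k)=k + 5, C(k)=1.
Solve (k + 1)·f(k+1) − (k + 4)·f(k) = 1.
From deg A=1, deg B=1, deg C=0: d=3.
Solve for f: f(k) = k*(k**2 + 6*k + 11)/18 (degree 3 ≤ 3).
Get s_k = R·t_k = k*(k**2 + 6*k + 11)/(6*(k + 1)*(k + 2)*(k + 3)) with R(k) = B(k−1)f(k)/C(k) = k*(k + 4)*(k**2 + 6*k + 11)/18.
Δs = 3/(k**4 + 10*k**3 + 35*k**2 + 50*k + 24), as required.
s_(n+1) = (n**3 + 9*n**2 + 26*n + 18)/(6*(n**3 + 9*n**2 + 26*n + 24)) and s_(1) = 1/8, so S(n) = n*(n**2 + 9*n + 26)/(24*(n**3 + 9*n**2 + 26*n + 24)).

S(n) = n*(n**2 + 9*n + 26)/(24*(n**3 + 9*n**2 + 26*n + 24))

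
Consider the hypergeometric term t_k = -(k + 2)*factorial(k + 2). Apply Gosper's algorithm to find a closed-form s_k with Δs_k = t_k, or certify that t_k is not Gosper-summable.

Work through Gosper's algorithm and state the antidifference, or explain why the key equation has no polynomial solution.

s_k = -factorial(k + 2)

Compute t_(k+1)/t_k: get (k + 3)**2/(k + 2).
Factor: A=k + 3; B=1; C=k + 2.
Need (k + 3)·f(k+1) − (1)·f(k) = k + 2.
Degrees (1,0,1) ⇒ d ≤ 0.
Solve for f: f(k) = 1 (degree 0 ≤ 0).
So s_k = (B(k−1)f/C)·t_k = (1/(k + 2))·t_k = -factorial(k + 2).
s_(k+1) − s_k = -(k + 2)*factorial(k + 2) = t_k.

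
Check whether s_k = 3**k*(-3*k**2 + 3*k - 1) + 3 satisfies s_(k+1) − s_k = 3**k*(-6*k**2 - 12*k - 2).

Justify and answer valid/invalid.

s_(k+1) = 3*3**k*(3*k - 3*(k + 1)**2 + 2) + 3
s_(k+1) − s_k = 3**k*(-6*k**2 - 12*k - 2)
(s_(k+1) − s_k) − t_k = 0

valid (s_(k+1) − s_k reduces to t_k)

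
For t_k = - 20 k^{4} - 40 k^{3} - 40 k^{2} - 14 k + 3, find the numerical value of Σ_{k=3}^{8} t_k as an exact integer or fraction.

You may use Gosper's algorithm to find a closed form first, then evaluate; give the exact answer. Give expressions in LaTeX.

Σ = -234984

Step 1: r(k) = (20*k**4 + 120*k**3 + 280*k**2 + 294*k + 111)/(20*k**4 + 40*k**3 + 40*k**2 + 14*k - 3).
Factor: A=1; B=1; C=k**4 + 2*k**3 + 2*k**2 + 7*k/10 - 3/20.
Solve (1)·f(k+1) − (1)·f(k) = k**4 + 2*k**3 + 2*k**2 + 7*k/10 - 3/20.
Degrees (0,0,4) ⇒ d ≤ 5.
A polynomial solution: f(k) = k*(4*k**4 - 3*k - 4)/20.
Then R = B(k−1)f/C = k*(4*k**4 - 3*k - 4)/(20*k**4 + 40*k**3 + 40*k**2 + 14*k - 3), so s_k = R(k)·t_k = k*(-4*k**4 + 3*k + 4).
s_(k+1) − s_k = -20*k**4 - 40*k**3 - 40*k**2 - 14*k + 3 = t_k.
Sum = s_(9) − s_(3); s_(9) = -235917, s_(3) = -933 ⇒ -234984.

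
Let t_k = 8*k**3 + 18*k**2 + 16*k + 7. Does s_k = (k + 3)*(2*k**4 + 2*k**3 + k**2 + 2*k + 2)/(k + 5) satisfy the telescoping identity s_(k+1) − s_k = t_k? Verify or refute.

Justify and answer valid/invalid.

Invalid: residual 2*(-6*k**4 - 56*k**3 - 105*k**2 - 85*k - 33)/(k**2 + 11*k + 30) ≠ 0.

s_(k+1) = (2*k**5 + 18*k**4 + 59*k**3 + 94*k**2 + 81*k + 36)/(k + 6)
s_(k+1) − s_k = (8*k**5 + 94*k**4 + 342*k**3 + 513*k**2 + 387*k + 144)/(k**2 + 11*k + 30)
(s_(k+1) − s_k) − t_k = 2*(-6*k**4 - 56*k**3 - 105*k**2 - 85*k - 33)/(k**2 + 11*k + 30)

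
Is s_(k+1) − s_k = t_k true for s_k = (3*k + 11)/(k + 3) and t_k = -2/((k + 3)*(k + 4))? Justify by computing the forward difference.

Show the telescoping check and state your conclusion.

Valid: the claim telescopes to t_k.

s_(k+1) = (3*k + 14)/(k + 4)
s_(k+1) − s_k = -2/(k**2 + 7*k + 12)
(s_(k+1) − s_k) − t_k = 0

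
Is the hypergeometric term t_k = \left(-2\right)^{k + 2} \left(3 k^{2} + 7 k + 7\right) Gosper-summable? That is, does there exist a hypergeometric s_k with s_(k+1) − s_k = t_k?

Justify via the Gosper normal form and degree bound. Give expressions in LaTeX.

Step 1: r(k) = 2*(-3*k**2 - 13*k - 17)/(3*k**2 + 7*k + 7).
So A=-2 and B=1, with C=k**2 + 7*k/3 + 7/3.
f must satisfy (-2)·f(k+1) − (1)·f(k) = k**2 + 7*k/3 + 7/3.
deg f ≤ 2 (via 0,0,2).
Match coefficients ⇒ f(k) = -(k**2 + k + 1)/3.
R(k) = B(k−1)·f(k)/C(k) = -(k**2 + k + 1)/(3*k**2 + 7*k + 7); s_k = R·t_k = (-2)**(k + 2)*(-k**2 - k - 1).
Δs = (-2)**(k + 2)*(3*k**2 + 7*k + 7), as required.

Yes. s_k = \left(-2\right)^{k + 2} \left(- k^{2} - k - 1\right).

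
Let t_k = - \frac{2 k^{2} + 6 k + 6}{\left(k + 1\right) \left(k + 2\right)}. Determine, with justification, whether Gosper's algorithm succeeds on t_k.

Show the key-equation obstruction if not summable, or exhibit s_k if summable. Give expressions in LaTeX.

Compute t_(k+1)/t_k: get (k + 1)*(3*k + (k + 1)**2 + 6)/((k + 3)*(k**2 + 3*k + 3)).
Take A(k)=k + 1, B(k)=k + 3, C(k)=k**2 + 3*k + 3.
Solve (k + 1)·f(k+1) − (k + 2)·f(k) = k**2 + 3*k + 3.
From deg A=1, deg B=1, deg C=2: d=2.
A polynomial solution: f(k) = k*(k + 2).
So s_k = (B(k−1)f/C)·t_k = (k*(k + 2)**2/(k**2 + 3*k + 3))·t_k = -2*k*(k + 2)/(k + 1).
Check: Δs_k = 2*(-k**2 - 3*k - 3)/(k**2 + 3*k + 2). ✓

Yes. s_k = - \frac{2 k \left(k + 2\right)}{k + 1}.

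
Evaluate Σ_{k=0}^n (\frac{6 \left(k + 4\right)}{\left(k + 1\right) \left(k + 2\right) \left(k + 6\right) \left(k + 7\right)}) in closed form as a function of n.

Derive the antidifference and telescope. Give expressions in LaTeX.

Compute t_(k+1)/t_k: get (k + 1)*(k + 5)*(k + 6)/((k + 3)*(k + 4)*(k + 8)).
Gosper form: A/B · C(k+1)/C(k) with A=k + 1, B=k + 8, C=k**4 + 16*k**3 + 95*k**2 + 248*k + 240.
Set up (k + 1)·f(k+1) − (k + 7)·f(k) − (k**4 + 16*k**3 + 95*k**2 + 248*k + 240) = 0.
Bound: deg f ≤ 6.
Coefficient equations give f(k) = k*(k + 2)*(k + 3)*(k + 4)*(k + 5)*(k + 7)/12.
R(k) = B(k−1)·f(k)/C(k) = k*(k + 2)*(k + 7)**2/(12*(k + 4)); s_k = R·t_k = k*(k + 7)/(2*(k**2 + 7*k + 6)).
Verify: 6*(k + 4)/(k**4 + 16*k**3 + 83*k**2 + 152*k + 84) matches t_k.
Telescope: S(n) = s_(n+1) − s_(0) = (n**2 + 9*n + 8)/(2*(n**2 + 9*n + 14)) − (0) = (n**2 + 9*n + 8)/(2*(n**2 + 9*n + 14)).

S(n) = \frac{n^{2} + 9 n + 8}{2 \left(n^{2} + 9 n + 14\right)}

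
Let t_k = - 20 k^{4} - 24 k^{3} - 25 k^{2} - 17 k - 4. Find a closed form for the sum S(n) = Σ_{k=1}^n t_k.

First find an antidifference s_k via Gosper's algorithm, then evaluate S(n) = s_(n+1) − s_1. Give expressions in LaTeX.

S(n) = n \left(- 4 n^{4} - 16 n^{3} - 27 n^{2} - 27 n - 16\right)

Ratio r(k) = (20*k**4 + 104*k**3 + 217*k**2 + 219*k + 90)/(20*k**4 + 24*k**3 + 25*k**2 + 17*k + 4).
Gosper form: A/B · C(k+1)/C(k) with A=1, B=1, C=k**4 + 6*k**3/5 + 5*k**2/4 + 17*k/20 + 1/5.
Set up (1)·f(k+1) − (1)·f(k) − (k**4 + 6*k**3/5 + 5*k**2/4 + 17*k/20 + 1/5) = 0.
d = 5 from the (0,0,4) case.
Solve for f: f(k) = k*(4*k**4 - 4*k**3 + 3*k**2 + 2*k - 1)/20 (degree 5 ≤ 5).
Certificate R = B(k−1)f/C = k*(4*k**4 - 4*k**3 + 3*k**2 + 2*k - 1)/((2*k + 1)**2*(5*k**2 + k + 4)) gives s_k = k*(-4*k**4 + 4*k**3 - 3*k**2 - 2*k + 1).
Verify: -20*k**4 - 24*k**3 - 25*k**2 - 17*k - 4 matches t_k.
Telescope: S(n) = s_(n+1) − s_(1) = -4*n**5 - 16*n**4 - 27*n**3 - 27*n**2 - 16*n - 4 − (-4) = n*(-4*n**4 - 16*n**3 - 27*n**2 - 27*n - 16).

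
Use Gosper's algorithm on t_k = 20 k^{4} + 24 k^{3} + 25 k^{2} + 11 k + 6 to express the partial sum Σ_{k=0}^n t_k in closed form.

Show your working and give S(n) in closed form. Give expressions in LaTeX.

Step 1: r(k) = (20*k**4 + 104*k**3 + 217*k**2 + 213*k + 86)/(20*k**4 + 24*k**3 + 25*k**2 + 11*k + 6).
Factor: A=1; B=1; C=k**4 + 6*k**3/5 + 5*k**2/4 + 11*k/20 + 3/10.
Solve (1)·f(k+1) − (1)·f(k) = k**4 + 6*k**3/5 + 5*k**2/4 + 11*k/20 + 3/10.
deg f ≤ 5 (via 0,0,4).
Match coefficients ⇒ f(k) = k*(4*k**4 - 4*k**3 + 3*k**2 - k + 4)/20.
So s_k = (B(k−1)f/C)·t_k = (k*(4*k**4 - 4*k**3 + 3*k**2 - k + 4)/(20*k**4 + 24*k**3 + 25*k**2 + 11*k + 6))·t_k = k*(4*k**4 - 4*k**3 + 3*k**2 - k + 4).
s_(k+1) − s_k = 20*k**4 + 24*k**3 + 25*k**2 + 11*k + 6 = t_k.
Evaluate: s_(n+1) = 4*n**5 + 16*n**4 + 27*n**3 + 24*n**2 + 15*n + 6; subtract s_(0) = 0 ⇒ S(n) = 4*n**5 + 16*n**4 + 27*n**3 + 24*n**2 + 15*n + 6.

S(n) = 4 n^{5} + 16 n^{4} + 27 n^{3} + 24 n^{2} + 15 n + 6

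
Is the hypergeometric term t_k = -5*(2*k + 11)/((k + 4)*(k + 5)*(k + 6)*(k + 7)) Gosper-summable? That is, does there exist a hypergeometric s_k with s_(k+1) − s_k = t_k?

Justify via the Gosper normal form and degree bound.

Yes. s_k = 5*k*(-k - 10)/(24*(k**2 + 10*k + 24)).

Ratio r(k) = (k + 4)*(2*k + 13)/((k + 8)*(2*k + 11)).
Factor: A=k + 4; B=k + 8; C=k + 11/2.
Key eq: (k + 4)·f(k+1) = (k + 7)·f(k) + (k + 11/2).
d = 3 from the (1,1,1) case.
Solve for f: f(k) = k*(k + 5)*(k + 10)/48 (degree 3 ≤ 3).
So s_k = (B(k−1)f/C)·t_k = (k*(k + 5)*(k + 7)*(k + 10)/(24*(2*k + 11)))·t_k = 5*k*(-k - 10)/(24*(k**2 + 10*k + 24)).
Δs = 5*(-2*k - 11)/(k**4 + 22*k**3 + 179*k**2 + 638*k + 840), as required.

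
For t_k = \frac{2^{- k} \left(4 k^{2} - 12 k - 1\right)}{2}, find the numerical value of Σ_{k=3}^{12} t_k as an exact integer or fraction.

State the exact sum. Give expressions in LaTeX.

Σ = 22929/8192

Ratio r(k) = (4*k**2 - 4*k - 9)/(2*(4*k**2 - 12*k - 1)).
Factor: A=1/2; B=1; C=k**2 - 3*k - 1/4.
f must satisfy (1/2)·f(k+1) − (1)·f(k) = k**2 - 3*k - 1/4.
Bound: deg f ≤ 2.
Coefficient equations give f(k) = -(4*k**2 - 4*k - 1)/2.
R(k) = B(k−1)·f(k)/C(k) = -2*(4*k**2 - 4*k - 1)/(4*k**2 - 12*k - 1); s_k = R·t_k = (-4*k**2 + 4*k + 1)/2**k.
s_(k+1) − s_k = (4*k**2 - 12*k - 1)/(2*2**k) = t_k.
Σ_(k=3)^(12) t_k = s_(13) − s_(3) = -623/8192 − (-23/8) = 22929/8192.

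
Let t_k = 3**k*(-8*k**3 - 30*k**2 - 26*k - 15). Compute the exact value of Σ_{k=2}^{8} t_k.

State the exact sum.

Compute t_(k+1)/t_k: get 3*(8*k**3 + 54*k**2 + 110*k + 79)/(8*k**3 + 30*k**2 + 26*k + 15).
A = 3, B = 1, C = k**3 + 15*k**2/4 + 13*k/4 + 15/8.
Set up (3)·f(k+1) − (1)·f(k) − (k**3 + 15*k**2/4 + 13*k/4 + 15/8) = 0.
deg f ≤ 3 (via 0,0,3).
Solve for f: f(k) = k*(4*k**2 - 3*k + 4)/8 (degree 3 ≤ 3).
Certificate R = B(k−1)f/C = k*(4*k**2 - 3*k + 4)/(8*k**3 + 30*k**2 + 26*k + 15) gives s_k = 3**k*k*(-4*k**2 + 3*k - 4).
Verify: 3**k*(-8*k**3 - 30*k**2 - 26*k - 15) matches t_k.
Σ_(k=2)^(8) t_k = s_(9) − s_(2) = -53321247 − (-252) = -53320995.

Σ = -53320995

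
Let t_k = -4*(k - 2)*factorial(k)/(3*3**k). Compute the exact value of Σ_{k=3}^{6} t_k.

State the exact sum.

Step 1: r(k) = (k**2 - 1)/(3*(k - 2)).
So A=k/3 + 1/3 and B=1, with C=k - 2.
Set up (k/3 + 1/3)·f(k+1) − (1)·f(k) − (k - 2) = 0.
d = 0 from the (1,0,1) case.
Coefficient equations give f(k) = 3.
So s_k = (B(k−1)f/C)·t_k = (3/(k - 2))·t_k = -4*factorial(k)/3**k.
s_(k+1) − s_k = -4*(k - 2)*factorial(k)/(3*3**k) = t_k.
Evaluate s at k=7 and k=3: -2240/243 and -8/9; difference -2024/243.

Σ = -2024/243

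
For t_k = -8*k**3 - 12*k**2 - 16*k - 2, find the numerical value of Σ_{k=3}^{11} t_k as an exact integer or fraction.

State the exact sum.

Compute t_(k+1)/t_k: get (4*k**3 + 18*k**2 + 32*k + 19)/(4*k**3 + 6*k**2 + 8*k + 1).
Gosper form: A/B · C(k+1)/C(k) with A=1, B=1, C=k**3 + 3*k**2/2 + 2*k + 1/4.
Set up (1)·f(k+1) − (1)·f(k) − (k**3 + 3*k**2/2 + 2*k + 1/4) = 0.
Degrees (0,0,3) ⇒ d ≤ 4.
Coefficient equations give f(k) = k*(k**3 + 2*k - 2)/4.
Then R = B(k−1)f/C = k*(k**3 + 2*k - 2)/(4*k**3 + 6*k**2 + 8*k + 1), so s_k = R(k)·t_k = 2*k*(-k**3 - 2*k + 2).
Verify: -8*k**3 - 12*k**2 - 16*k - 2 matches t_k.
Telescoping: Σ = s_(12) − s_(3) = -42000 − (-186) = -41814.

Σ = -41814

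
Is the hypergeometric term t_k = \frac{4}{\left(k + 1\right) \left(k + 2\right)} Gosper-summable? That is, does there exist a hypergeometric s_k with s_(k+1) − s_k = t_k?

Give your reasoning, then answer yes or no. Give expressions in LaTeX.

r(k) = (k + 1)/(k + 3) after simplifying.
A = k + 1, B = k + 3, C = 1.
Key eq: (k + 1)·f(k+1) = (k + 2)·f(k) + (1).
d = 1 from the (1,1,0) case.
Coefficient equations give f(k) = k.
Then R = B(k−1)f/C = k*(k + 2), so s_k = R(k)·t_k = 4*k/(k + 1).
Δs = 4/(k**2 + 3*k + 2), as required.

Yes. s_k = \frac{4 k}{k + 1}.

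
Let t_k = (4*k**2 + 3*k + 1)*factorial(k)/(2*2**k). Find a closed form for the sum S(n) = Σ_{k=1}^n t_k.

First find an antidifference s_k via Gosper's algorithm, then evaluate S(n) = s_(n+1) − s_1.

S(n) = 2**(-n - 1)*(-7*2**n + 4*n**2*factorial(n) + 11*n*factorial(n) + 7*factorial(n))

Compute t_(k+1)/t_k: get (k + 1)*(3*k + 4*(k + 1)**2 + 4)/(2*(4*k**2 + 3*k + 1)).
A = k/2 + 1/2, B = 1, C = k**2 + 3*k/4 + 1/4.
Key eq: (k/2 + 1/2)·f(k+1) = (1)·f(k) + (k**2 + 3*k/4 + 1/4).
Degrees (1,0,2) ⇒ d ≤ 1.
A polynomial solution: f(k) = (4*k + 3)/2.
Then R = B(k−1)f/C = 2*(4*k + 3)/(4*k**2 + 3*k + 1), so s_k = R(k)·t_k = (4*k + 3)*factorial(k)/2**k.
Δs = (4*k**2 + 3*k + 1)*factorial(k)/(2*2**k), as required.
Σ_(k=1)^n t_k = s_(n+1) − s_(1) = (2**(-n - 1)*(4*n + 7)*factorial(n + 1)) − (7/2), i.e. 2**(-n - 1)*(-7*2**n + 4*n**2*factorial(n) + 11*n*factorial(n) + 7*factorial(n)).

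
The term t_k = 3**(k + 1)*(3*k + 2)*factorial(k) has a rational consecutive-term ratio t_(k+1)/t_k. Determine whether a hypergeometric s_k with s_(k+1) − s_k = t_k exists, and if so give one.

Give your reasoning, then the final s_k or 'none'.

Ratio r(k) = 3*(k + 1)*(3*k + 5)/(3*k + 2).
A = 3*k + 3, B = 1, C = k + 2/3.
f must satisfy (3*k + 3)·f(k+1) − (1)·f(k) = k + 2/3.
deg f ≤ 0 (via 1,0,1).
Match coefficients ⇒ f(k) = 1/3.
Certificate R = B(k−1)f/C = 1/(3*k + 2) gives s_k = 3**(k + 1)*factorial(k).
s_(k+1) − s_k = 3**(k + 1)*(3*k + 2)*factorial(k) = t_k.

s_k = 3**(k + 1)*factorial(k)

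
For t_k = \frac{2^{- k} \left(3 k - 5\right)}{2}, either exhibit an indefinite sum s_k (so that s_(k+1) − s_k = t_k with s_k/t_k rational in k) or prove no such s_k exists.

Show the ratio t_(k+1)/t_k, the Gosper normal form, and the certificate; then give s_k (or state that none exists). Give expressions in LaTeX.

Compute t_(k+1)/t_k: get (3*k - 2)/(2*(3*k - 5)).
Normal form (A,B,C) = (1/2, 1, k - 5/3).
Key eq: (1/2)·f(k+1) = (1)·f(k) + (k - 5/3).
deg f ≤ 1 (via 0,0,1).
Match coefficients ⇒ f(k) = -2*(3*k - 2)/3.
R(k) = B(k−1)·f(k)/C(k) = -2*(3*k - 2)/(3*k - 5); s_k = R·t_k = (2 - 3*k)/2**k.
Δs = (3*k - 5)/(2*2**k), as required.

s_k = 2^{- k} \left(2 - 3 k\right)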